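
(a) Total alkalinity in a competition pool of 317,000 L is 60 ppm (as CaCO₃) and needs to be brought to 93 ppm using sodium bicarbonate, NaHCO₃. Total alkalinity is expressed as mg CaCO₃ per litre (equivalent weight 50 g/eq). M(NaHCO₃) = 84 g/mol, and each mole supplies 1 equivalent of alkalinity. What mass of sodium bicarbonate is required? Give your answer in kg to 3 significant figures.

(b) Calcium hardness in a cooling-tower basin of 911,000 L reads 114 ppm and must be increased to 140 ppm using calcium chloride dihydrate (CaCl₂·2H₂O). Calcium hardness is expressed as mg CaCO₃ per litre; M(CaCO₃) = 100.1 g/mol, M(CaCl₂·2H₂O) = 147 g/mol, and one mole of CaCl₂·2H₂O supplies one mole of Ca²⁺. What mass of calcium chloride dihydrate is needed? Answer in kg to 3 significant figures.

(a) 17.6 kg; (b) 34.8 kg

(a) Alkalinity to add: (93 − 60) = 33 mg/L as CaCO₃ × 317,000 L = 10,460 g as CaCO₃.
(a) Equivalents: 10,460 g ÷ 50 g/eq = 209.2 eq.
(a) NaHCO₃ supplies 1 eq per mole → 209.2 mol.
(a) Mass: 209.2 mol × 84 g/mol = 17,570 g.

(b) Hardness to add: (140 − 114) = 26 mg/L as CaCO₃ × 911,000 L = 23,690 g as CaCO₃.
(b) Moles of Ca²⁺ (1 mol Ca²⁺ ≡ 1 mol CaCO₃): 23,690 / 100.1 g/mol = 236.6 mol.
(b) Mass of CaCl₂·2H₂O: 236.6 × 147 = 34,780 g.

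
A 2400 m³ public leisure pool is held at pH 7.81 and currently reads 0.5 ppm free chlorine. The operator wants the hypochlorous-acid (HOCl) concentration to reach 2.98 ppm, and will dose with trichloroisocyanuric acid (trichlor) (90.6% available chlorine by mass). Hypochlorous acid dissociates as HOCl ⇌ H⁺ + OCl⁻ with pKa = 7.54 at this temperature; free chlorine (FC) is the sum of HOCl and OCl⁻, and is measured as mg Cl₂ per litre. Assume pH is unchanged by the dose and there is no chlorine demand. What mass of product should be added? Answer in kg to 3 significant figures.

Volume: 2400 m³ = 2,400,000 L.
[OCl⁻]/[HOCl] = 10^(pH − pKa) = 10^(7.81 − 7.54) = 1.862; fraction as HOCl = 1/(1 + 1.862) = 0.3494.
Free chlorine required for 2.98 ppm HOCl: 2.98 / 0.3494 = 8.529 ppm.
FC to add: 8.529 − 0.5 = 8.029 mg/L as Cl₂.
Cl₂ equivalent: 8.029 mg/L × 2,400,000 L = 19,270 g.
Product at 90.6% available Cl: 19,270 / 0.906 = 21,270 g.

21.3 kg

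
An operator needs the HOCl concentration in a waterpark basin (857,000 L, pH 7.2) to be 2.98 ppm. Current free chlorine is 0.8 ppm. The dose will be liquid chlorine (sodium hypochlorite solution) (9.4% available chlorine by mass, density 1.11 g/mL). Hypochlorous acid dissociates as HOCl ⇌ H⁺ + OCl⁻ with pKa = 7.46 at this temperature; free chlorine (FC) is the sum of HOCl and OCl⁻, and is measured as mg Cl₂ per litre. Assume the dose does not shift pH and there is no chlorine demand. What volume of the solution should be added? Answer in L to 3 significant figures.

31.4 L

[OCl⁻]/[HOCl] = 10^(pH − pKa) = 10^(7.2 − 7.46) = 0.5495; fraction as HOCl = 1/(1 + 0.5495) = 0.6454.
Free chlorine required for 2.98 ppm HOCl: 2.98 / 0.6454 = 4.618 ppm.
FC to add: 4.618 − 0.8 = 3.818 mg/L as Cl₂.
Cl₂ equivalent: 3.818 mg/L × 857,000 L = 3272 g.
Product at 9.4% available Cl: 3272 / 0.094 = 34,810 g.
Volume: 34,810 g ÷ 1.11 g/mL = 31,360 mL.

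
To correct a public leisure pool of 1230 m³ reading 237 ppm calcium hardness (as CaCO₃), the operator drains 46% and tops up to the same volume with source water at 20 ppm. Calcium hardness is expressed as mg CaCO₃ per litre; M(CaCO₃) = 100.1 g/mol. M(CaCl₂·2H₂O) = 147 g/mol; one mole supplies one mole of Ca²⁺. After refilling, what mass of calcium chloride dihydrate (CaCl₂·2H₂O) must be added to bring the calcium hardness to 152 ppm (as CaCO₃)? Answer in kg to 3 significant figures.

Volume: 1230 m³ = 1,230,000 L.
After draining 46% and refilling: 237 × 0.54 + 20 × 0.46 = 137.18 ppm.
Deficit to target: 152 − 137.18 = 14.82 mg/L.
As CaCO₃: 14.82 mg/L × 1,230,000 L = 18,230 g; ÷ 100.1 = 182.1 mol Ca²⁺.
Mass: 182.1 × 147 = 26,770 g.

26.8 kg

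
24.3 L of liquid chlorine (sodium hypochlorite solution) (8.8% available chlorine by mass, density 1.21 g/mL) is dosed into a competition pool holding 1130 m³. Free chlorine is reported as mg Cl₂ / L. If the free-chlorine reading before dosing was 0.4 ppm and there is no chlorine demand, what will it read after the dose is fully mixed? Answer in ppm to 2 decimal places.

Volume: 1130 m³ = 1,130,000 L.
Mass of solution: 24.3 L × 1000 mL/L × 1.21 g/mL = 29,400 g.
Available chlorine delivered: 29,400 g × 0.088 = 2587 g as Cl₂.
Concentration rise: 2587 g / 1,130,000 L = 2.29 mg/L = 2.29 ppm.
Final FC: 0.4 + 2.29 = 2.69 ppm.

2.69 ppm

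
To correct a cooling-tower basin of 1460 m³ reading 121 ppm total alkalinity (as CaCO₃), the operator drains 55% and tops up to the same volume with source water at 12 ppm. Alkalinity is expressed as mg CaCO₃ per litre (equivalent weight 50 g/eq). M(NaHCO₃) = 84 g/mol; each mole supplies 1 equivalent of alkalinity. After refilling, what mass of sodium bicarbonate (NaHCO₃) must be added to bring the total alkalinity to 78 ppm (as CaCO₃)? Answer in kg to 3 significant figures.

41.6 kg

Volume: 1460 m³ = 1,460,000 L.
After draining 55% and refilling: 121 × 0.45 + 12 × 0.55 = 61.05 ppm.
Deficit to target: 78 − 61.05 = 16.95 mg/L.
As CaCO₃: 16.95 mg/L × 1,460,000 L = 24,750 g; ÷ 50 g/eq ÷ 1 = 494.9 mol NaHCO₃.
Mass: 494.9 × 84 = 41,570 g.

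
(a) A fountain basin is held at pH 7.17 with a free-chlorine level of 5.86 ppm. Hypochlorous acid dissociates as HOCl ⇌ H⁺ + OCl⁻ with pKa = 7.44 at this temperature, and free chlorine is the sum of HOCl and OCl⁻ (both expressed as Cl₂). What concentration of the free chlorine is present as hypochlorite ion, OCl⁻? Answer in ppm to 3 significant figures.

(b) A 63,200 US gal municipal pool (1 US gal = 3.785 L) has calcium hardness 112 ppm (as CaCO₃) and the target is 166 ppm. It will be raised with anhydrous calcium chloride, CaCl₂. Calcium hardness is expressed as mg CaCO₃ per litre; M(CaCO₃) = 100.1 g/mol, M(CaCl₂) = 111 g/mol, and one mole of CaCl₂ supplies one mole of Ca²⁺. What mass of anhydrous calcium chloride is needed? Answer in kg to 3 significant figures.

(a) [OCl⁻]/[HOCl] = 10^(pH − pKa) = 10^(7.17 − 7.44) = 10^-0.27 = 0.537.
(a) Fraction as HOCl = 1 / (1 + 0.537) = 0.6506.
(a) OCl⁻ = (1 − 0.6506) × 5.86 ppm = 2.047 ppm.

(b) Volume: 63,200 US gal × 3.785 L/gal = 239,212 L.
(b) Hardness to add: (166 − 112) = 54 mg/L as CaCO₃ × 239,212 L = 12,920 g as CaCO₃.
(b) Moles of Ca²⁺ (1 mol Ca²⁺ ≡ 1 mol CaCO₃): 12,920 / 100.1 g/mol = 129 mol.
(b) Mass of CaCl₂: 129 × 111 = 14,320 g.

(a) 2.05 ppm; (b) 14.3 kg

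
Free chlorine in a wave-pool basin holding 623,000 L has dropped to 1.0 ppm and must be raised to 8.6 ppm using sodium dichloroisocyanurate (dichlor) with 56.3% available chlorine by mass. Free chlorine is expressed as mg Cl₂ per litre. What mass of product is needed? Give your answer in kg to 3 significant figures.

Chlorine deficit: 8.6 − 1.0 = 7.6 ppm = 7.6 mg/L as Cl₂.
Cl₂ equivalent needed: 7.6 mg/L × 623,000 L = 4,735,000 mg = 4735 g.
Product at 56.3% available chlorine: 4735 / 0.563 = 8410 g.

8.41 kg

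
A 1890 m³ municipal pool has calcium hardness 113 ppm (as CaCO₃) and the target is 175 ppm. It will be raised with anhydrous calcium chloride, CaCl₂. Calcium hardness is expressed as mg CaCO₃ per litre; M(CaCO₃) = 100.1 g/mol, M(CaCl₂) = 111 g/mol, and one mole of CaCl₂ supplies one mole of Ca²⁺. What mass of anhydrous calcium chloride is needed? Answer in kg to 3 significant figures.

Volume: 1890 m³ = 1,890,000 L.
Hardness to add: (175 − 113) = 62 mg/L as CaCO₃ × 1,890,000 L = 117,200 g as CaCO₃.
Moles of Ca²⁺ (1 mol Ca²⁺ ≡ 1 mol CaCO₃): 117,200 / 100.1 g/mol = 1171 mol.
Mass of CaCl₂: 1171 × 111 = 129,900 g.

130 kg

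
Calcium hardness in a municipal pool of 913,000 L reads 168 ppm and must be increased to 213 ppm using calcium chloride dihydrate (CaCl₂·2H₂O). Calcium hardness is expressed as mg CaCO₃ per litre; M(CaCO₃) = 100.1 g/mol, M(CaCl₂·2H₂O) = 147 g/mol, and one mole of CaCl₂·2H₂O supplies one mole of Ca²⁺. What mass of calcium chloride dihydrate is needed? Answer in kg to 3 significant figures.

Hardness to add: (213 − 168) = 45 mg/L as CaCO₃ × 913,000 L = 41,080 g as CaCO₃.
Moles of Ca²⁺ (1 mol Ca²⁺ ≡ 1 mol CaCO₃): 41,080 / 100.1 g/mol = 410.4 mol.
Mass of CaCl₂·2H₂O: 410.4 × 147 = 60,330 g.

60.3 kg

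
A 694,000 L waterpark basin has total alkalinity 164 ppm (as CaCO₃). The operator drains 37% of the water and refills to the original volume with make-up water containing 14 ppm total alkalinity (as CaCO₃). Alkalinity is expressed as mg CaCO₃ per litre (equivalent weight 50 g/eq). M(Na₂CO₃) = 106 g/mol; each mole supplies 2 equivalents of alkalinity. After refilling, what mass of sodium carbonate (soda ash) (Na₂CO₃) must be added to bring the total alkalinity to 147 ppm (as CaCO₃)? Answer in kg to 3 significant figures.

After draining 37% and refilling: 164 × 0.63 + 14 × 0.37 = 108.5 ppm.
Deficit to target: 147 − 108.5 = 38.5 mg/L.
As CaCO₃: 38.5 mg/L × 694,000 L = 26,720 g; ÷ 50 g/eq ÷ 2 = 267.2 mol Na₂CO₃.
Mass: 267.2 × 106 = 28,320 g.

28.3 kg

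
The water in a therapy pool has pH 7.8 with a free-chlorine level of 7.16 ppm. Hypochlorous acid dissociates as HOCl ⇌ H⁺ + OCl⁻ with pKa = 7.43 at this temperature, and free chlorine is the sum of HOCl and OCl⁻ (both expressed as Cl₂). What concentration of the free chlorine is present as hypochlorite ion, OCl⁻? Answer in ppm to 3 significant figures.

5.02 ppm

[OCl⁻]/[HOCl] = 10^(pH − pKa) = 10^(7.8 − 7.43) = 10^0.37 = 2.344.
Fraction as HOCl = 1 / (1 + 2.344) = 0.299.
OCl⁻ = (1 − 0.299) × 7.16 ppm = 5.019 ppm.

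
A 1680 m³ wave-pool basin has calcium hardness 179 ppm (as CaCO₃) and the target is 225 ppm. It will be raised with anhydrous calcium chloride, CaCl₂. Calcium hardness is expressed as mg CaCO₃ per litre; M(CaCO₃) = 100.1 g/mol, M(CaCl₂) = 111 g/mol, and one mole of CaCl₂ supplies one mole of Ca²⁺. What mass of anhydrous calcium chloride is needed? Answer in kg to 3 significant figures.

Volume: 1680 m³ = 1,680,000 L.
Hardness to add: (225 − 179) = 46 mg/L as CaCO₃ × 1,680,000 L = 77,280 g as CaCO₃.
Moles of Ca²⁺ (1 mol Ca²⁺ ≡ 1 mol CaCO₃): 77,280 / 100.1 g/mol = 772 mol.
Mass of CaCl₂: 772 × 111 = 85,700 g.

85.7 kg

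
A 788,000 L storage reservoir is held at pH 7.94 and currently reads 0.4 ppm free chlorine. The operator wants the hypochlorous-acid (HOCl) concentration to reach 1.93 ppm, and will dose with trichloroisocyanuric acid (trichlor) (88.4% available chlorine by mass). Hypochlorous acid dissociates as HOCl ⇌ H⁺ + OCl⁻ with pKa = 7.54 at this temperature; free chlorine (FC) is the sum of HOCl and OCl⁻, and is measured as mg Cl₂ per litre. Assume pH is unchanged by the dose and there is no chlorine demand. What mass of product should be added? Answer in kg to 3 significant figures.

[OCl⁻]/[HOCl] = 10^(pH − pKa) = 10^(7.94 − 7.54) = 2.512; fraction as HOCl = 1/(1 + 2.512) = 0.2847.
Free chlorine required for 1.93 ppm HOCl: 1.93 / 0.2847 = 6.778 ppm.
FC to add: 6.778 − 0.4 = 6.378 mg/L as Cl₂.
Cl₂ equivalent: 6.378 mg/L × 788,000 L = 5026 g.
Product at 88.4% available Cl: 5026 / 0.884 = 5685 g.

5.69 kg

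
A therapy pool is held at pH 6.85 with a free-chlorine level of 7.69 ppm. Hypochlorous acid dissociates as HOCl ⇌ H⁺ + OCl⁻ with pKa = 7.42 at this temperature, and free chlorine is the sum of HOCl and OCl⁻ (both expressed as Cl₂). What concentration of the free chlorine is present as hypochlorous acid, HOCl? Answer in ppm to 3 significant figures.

6.06 ppm

[OCl⁻]/[HOCl] = 10^(pH − pKa) = 10^(6.85 − 7.42) = 10^-0.57 = 0.2692.
Fraction as HOCl = 1 / (1 + 0.2692) = 0.7879.
HOCl = 0.7879 × 7.69 ppm = 6.059 ppm.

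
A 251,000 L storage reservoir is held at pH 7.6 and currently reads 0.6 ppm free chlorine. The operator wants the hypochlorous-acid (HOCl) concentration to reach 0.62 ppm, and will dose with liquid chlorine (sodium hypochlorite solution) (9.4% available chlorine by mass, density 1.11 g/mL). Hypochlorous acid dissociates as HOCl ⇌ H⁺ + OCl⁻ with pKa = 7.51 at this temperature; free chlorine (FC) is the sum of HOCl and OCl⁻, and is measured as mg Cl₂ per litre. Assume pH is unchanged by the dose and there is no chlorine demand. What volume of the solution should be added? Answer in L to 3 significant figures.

[OCl⁻]/[HOCl] = 10^(pH − pKa) = 10^(7.6 − 7.51) = 1.23; fraction as HOCl = 1/(1 + 1.23) = 0.4484.
Free chlorine required for 0.62 ppm HOCl: 0.62 / 0.4484 = 1.383 ppm.
FC to add: 1.383 − 0.6 = 0.7828 mg/L as Cl₂.
Cl₂ equivalent: 0.7828 mg/L × 251,000 L = 196.5 g.
Product at 9.4% available Cl: 196.5 / 0.094 = 2090 g.
Volume: 2090 g ÷ 1.11 g/mL = 1883 mL.

1.88 L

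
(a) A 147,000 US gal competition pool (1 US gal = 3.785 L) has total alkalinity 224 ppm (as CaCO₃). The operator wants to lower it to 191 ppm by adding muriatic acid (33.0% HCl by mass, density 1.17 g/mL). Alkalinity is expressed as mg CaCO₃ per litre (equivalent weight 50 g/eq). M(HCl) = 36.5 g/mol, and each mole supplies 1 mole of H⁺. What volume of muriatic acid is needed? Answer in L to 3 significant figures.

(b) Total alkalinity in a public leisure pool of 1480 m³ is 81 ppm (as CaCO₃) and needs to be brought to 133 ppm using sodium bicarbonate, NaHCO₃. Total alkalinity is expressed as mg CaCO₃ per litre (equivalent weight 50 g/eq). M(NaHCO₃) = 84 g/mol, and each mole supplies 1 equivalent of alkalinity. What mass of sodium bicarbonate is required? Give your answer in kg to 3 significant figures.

(a) 34.7 L; (b) 129 kg

(a) Volume: 147,000 US gal × 3.785 L/gal = 556,395 L.
(a) Alkalinity to neutralize: (224 − 191) = 33 mg/L as CaCO₃ × 556,395 L = 18,360 g as CaCO₃.
(a) Equivalents of H⁺ required: 18,360 ÷ 50 g/eq = 367.2 eq = 367.2 mol HCl.
(a) Mass of HCl: 367.2 × 36.5 = 13,400 g.
(a) Mass of 33.0% solution: 13,400 / 0.33 = 40,620 g.
(a) Volume: 40,620 g ÷ 1.17 g/mL = 34,720 mL.

(b) Volume: 1480 m³ = 1,480,000 L.
(b) Alkalinity to add: (133 − 81) = 52 mg/L as CaCO₃ × 1,480,000 L = 76,960 g as CaCO₃.
(b) Equivalents: 76,960 g ÷ 50 g/eq = 1539 eq.
(b) NaHCO₃ supplies 1 eq per mole → 1539 mol.
(b) Mass: 1539 mol × 84 g/mol = 129,300 g.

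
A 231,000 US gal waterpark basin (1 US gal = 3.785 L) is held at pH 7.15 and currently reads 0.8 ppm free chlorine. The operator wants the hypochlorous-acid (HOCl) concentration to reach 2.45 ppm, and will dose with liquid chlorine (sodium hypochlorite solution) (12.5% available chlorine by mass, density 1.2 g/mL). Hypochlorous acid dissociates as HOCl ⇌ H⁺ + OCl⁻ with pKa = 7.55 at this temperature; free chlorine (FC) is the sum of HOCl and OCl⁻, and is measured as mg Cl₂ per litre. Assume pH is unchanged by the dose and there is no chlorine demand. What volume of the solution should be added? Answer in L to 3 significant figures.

15.3 L

Volume: 231,000 US gal × 3.785 L/gal = 874,335 L.
[OCl⁻]/[HOCl] = 10^(pH − pKa) = 10^(7.15 − 7.55) = 0.3981; fraction as HOCl = 1/(1 + 0.3981) = 0.7153.
Free chlorine required for 2.45 ppm HOCl: 2.45 / 0.7153 = 3.425 ppm.
FC to add: 3.425 − 0.8 = 2.625 mg/L as Cl₂.
Cl₂ equivalent: 2.625 mg/L × 874,335 L = 2295 g.
Product at 12.5% available Cl: 2295 / 0.125 = 18,360 g.
Volume: 18,360 g ÷ 1.2 g/mL = 15,300 mL.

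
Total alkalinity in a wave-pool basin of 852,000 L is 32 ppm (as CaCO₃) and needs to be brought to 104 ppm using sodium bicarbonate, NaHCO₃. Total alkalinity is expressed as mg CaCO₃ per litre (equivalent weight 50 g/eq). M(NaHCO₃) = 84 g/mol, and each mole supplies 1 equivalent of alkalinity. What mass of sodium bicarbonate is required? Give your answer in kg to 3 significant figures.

103 kg

Alkalinity to add: (104 − 32) = 72 mg/L as CaCO₃ × 852,000 L = 61,340 g as CaCO₃.
Equivalents: 61,340 g ÷ 50 g/eq = 1227 eq.
NaHCO₃ supplies 1 eq per mole → 1227 mol.
Mass: 1227 mol × 84 g/mol = 103,100 g.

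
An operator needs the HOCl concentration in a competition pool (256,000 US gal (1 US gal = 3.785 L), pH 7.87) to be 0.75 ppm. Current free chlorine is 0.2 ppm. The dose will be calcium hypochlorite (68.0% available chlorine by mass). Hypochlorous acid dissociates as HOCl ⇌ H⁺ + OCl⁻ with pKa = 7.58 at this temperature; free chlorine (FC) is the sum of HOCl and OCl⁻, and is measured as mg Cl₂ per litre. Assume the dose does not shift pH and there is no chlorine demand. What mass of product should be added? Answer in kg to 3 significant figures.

Volume: 256,000 US gal × 3.785 L/gal = 968,960 L.
[OCl⁻]/[HOCl] = 10^(pH − pKa) = 10^(7.87 − 7.58) = 1.95; fraction as HOCl = 1/(1 + 1.95) = 0.339.
Free chlorine required for 0.75 ppm HOCl: 0.75 / 0.339 = 2.212 ppm.
FC to add: 2.212 − 0.2 = 2.012 mg/L as Cl₂.
Cl₂ equivalent: 2.012 mg/L × 968,960 L = 1950 g.
Product at 68.0% available Cl: 1950 / 0.68 = 2868 g.

2.87 kg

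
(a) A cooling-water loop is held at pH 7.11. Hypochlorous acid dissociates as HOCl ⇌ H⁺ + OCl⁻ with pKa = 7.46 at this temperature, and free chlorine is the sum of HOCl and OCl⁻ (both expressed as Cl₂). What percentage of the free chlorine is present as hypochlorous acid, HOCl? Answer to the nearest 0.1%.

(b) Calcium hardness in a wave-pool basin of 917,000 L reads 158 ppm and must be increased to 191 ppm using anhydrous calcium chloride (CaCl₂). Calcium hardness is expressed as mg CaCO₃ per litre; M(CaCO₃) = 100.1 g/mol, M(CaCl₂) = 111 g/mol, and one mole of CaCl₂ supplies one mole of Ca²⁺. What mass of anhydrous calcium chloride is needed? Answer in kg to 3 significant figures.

(a) 69.1%; (b) 33.6 kg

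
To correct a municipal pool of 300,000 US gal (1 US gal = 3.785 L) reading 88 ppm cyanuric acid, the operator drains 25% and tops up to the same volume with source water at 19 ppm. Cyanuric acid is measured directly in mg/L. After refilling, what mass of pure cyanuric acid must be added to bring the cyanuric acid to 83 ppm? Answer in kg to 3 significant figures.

13.9 kg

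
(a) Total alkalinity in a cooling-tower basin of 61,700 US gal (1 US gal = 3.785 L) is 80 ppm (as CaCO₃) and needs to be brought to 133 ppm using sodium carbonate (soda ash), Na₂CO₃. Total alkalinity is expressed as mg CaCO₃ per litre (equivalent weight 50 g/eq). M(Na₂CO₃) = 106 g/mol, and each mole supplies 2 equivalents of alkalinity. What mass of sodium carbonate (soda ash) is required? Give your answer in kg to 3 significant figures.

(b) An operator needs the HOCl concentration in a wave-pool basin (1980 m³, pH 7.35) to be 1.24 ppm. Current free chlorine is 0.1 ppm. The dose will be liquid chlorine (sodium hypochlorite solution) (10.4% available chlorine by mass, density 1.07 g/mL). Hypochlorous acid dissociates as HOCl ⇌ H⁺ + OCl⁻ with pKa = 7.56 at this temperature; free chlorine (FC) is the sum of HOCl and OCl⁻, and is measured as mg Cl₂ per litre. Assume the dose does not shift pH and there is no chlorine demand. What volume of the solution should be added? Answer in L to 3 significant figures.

(a) 13.1 kg; (b) 33.9 L

(a) Volume: 61,700 US gal × 3.785 L/gal = 233,534 L.
(a) Alkalinity to add: (133 − 80) = 53 mg/L as CaCO₃ × 233,534 L = 12,380 g as CaCO₃.
(a) Equivalents: 12,380 g ÷ 50 g/eq = 247.5 eq.
(a) Each mole of Na₂CO₃ supplies 2 eq, so 247.5 / 2 = 123.8 mol.
(a) Mass: 123.8 mol × 106 g/mol = 13,120 g.

(b) Volume: 1980 m³ = 1,980,000 L.
(b) [OCl⁻]/[HOCl] = 10^(pH − pKa) = 10^(7.35 − 7.56) = 0.6166; fraction as HOCl = 1/(1 + 0.6166) = 0.6186.
(b) Free chlorine required for 1.24 ppm HOCl: 1.24 / 0.6186 = 2.005 ppm.
(b) FC to add: 2.005 − 0.1 = 1.905 mg/L as Cl₂.
(b) Cl₂ equivalent: 1.905 mg/L × 1,980,000 L = 3771 g.
(b) Product at 10.4% available Cl: 3771 / 0.104 = 36,260 g.
(b) Volume: 36,260 g ÷ 1.07 g/mL = 33,890 mL.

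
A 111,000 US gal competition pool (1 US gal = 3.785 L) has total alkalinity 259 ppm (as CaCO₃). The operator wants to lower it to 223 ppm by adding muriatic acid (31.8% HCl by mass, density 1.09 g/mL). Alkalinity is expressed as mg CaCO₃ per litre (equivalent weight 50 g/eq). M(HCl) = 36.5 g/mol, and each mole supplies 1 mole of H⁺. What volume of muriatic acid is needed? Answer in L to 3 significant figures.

Volume: 111,000 US gal × 3.785 L/gal = 420,135 L.
Alkalinity to neutralize: (259 − 223) = 36 mg/L as CaCO₃ × 420,135 L = 15,120 g as CaCO₃.
Equivalents of H⁺ required: 15,120 ÷ 50 g/eq = 302.5 eq = 302.5 mol HCl.
Mass of HCl: 302.5 × 36.5 = 11,040 g.
Mass of 31.8% solution: 11,040 / 0.318 = 34,720 g.
Volume: 34,720 g ÷ 1.09 g/mL = 31,850 mL.

31.9 L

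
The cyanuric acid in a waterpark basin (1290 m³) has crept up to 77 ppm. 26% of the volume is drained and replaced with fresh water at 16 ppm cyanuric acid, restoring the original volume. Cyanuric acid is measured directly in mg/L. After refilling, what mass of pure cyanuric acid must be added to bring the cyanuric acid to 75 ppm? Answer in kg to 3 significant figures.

Volume: 1290 m³ = 1,290,000 L.
After draining 26% and refilling: 77 × 0.74 + 16 × 0.26 = 61.14 ppm.
Deficit to target: 75 − 61.14 = 13.86 mg/L.
Mass: 13.86 mg/L × 1,290,000 L = 17,880 g cyanuric acid.

17.9 kg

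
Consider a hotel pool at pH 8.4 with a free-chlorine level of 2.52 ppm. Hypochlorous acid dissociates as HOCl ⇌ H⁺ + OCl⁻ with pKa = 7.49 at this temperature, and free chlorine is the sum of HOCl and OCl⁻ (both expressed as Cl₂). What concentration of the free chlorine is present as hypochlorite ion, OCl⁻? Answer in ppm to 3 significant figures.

[OCl⁻]/[HOCl] = 10^(pH − pKa) = 10^(8.4 − 7.49) = 10^0.91 = 8.128.
Fraction as HOCl = 1 / (1 + 8.128) = 0.1095.
OCl⁻ = (1 − 0.1095) × 2.52 ppm = 2.244 ppm.

2.24 ppm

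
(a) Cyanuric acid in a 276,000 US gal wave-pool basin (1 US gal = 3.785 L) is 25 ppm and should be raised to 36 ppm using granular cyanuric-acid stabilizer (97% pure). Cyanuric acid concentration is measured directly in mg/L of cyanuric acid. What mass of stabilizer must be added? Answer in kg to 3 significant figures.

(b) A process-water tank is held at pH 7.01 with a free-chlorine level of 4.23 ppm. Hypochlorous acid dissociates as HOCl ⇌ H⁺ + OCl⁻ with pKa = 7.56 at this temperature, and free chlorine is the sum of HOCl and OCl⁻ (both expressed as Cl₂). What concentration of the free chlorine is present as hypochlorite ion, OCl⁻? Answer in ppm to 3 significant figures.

(a) Volume: 276,000 US gal × 3.785 L/gal = 1,044,660 L.
(a) CYA to add: (36 − 25) = 11 mg/L × 1,044,660 L = 11,490 g cyanuric acid.
(a) At 97% purity: 11,490 / 0.97 = 11,850 g product.

(b) [OCl⁻]/[HOCl] = 10^(pH − pKa) = 10^(7.01 − 7.56) = 10^-0.55 = 0.2818.
(b) Fraction as HOCl = 1 / (1 + 0.2818) = 0.7801.
(b) OCl⁻ = (1 − 0.7801) × 4.23 ppm = 0.9301 ppm.

(a) 11.8 kg; (b) 0.930 ppm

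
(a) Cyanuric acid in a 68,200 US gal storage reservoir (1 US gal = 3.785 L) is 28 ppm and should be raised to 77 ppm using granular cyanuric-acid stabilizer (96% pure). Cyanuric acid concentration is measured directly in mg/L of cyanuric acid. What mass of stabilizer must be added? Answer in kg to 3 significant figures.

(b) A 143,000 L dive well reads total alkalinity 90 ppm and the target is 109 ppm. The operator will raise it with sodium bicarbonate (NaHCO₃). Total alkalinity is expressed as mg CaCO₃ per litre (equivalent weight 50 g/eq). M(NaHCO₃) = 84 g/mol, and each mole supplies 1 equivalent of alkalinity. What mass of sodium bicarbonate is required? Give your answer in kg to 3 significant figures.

(a) 13.2 kg; (b) 4.56 kg

(a) Volume: 68,200 US gal × 3.785 L/gal = 258,137 L.
(a) CYA to add: (77 − 28) = 49 mg/L × 258,137 L = 12,650 g cyanuric acid.
(a) At 96% purity: 12,650 / 0.96 = 13,180 g product.

(b) Alkalinity to add: (109 − 90) = 19 mg/L as CaCO₃ × 143,000 L = 2717 g as CaCO₃.
(b) Equivalents: 2717 g ÷ 50 g/eq = 54.34 eq.
(b) NaHCO₃ supplies 1 eq per mole → 54.34 mol.
(b) Mass: 54.34 mol × 84 g/mol = 4565 g.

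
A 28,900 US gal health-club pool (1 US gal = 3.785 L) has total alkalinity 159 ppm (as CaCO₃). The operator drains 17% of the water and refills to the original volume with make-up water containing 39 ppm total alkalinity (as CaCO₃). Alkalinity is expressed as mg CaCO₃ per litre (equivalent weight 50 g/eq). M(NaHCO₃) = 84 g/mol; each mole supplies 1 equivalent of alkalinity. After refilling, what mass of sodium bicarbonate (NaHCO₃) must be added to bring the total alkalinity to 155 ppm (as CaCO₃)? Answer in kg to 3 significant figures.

Volume: 28,900 US gal × 3.785 L/gal = 109,386 L.
After draining 17% and refilling: 159 × 0.83 + 39 × 0.17 = 138.6 ppm.
Deficit to target: 155 − 138.6 = 16.4 mg/L.
As CaCO₃: 16.4 mg/L × 109,386 L = 1794 g; ÷ 50 g/eq ÷ 1 = 35.88 mol NaHCO₃.
Mass: 35.88 × 84 = 3014 g.

3.01 kg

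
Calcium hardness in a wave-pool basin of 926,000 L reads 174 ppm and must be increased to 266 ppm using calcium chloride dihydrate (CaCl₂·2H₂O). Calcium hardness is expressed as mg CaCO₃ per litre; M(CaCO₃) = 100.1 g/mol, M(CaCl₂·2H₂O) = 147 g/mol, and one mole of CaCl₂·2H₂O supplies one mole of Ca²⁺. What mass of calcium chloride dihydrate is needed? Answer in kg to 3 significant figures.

125 kg

Hardness to add: (266 − 174) = 92 mg/L as CaCO₃ × 926,000 L = 85,190 g as CaCO₃.
Moles of Ca²⁺ (1 mol Ca²⁺ ≡ 1 mol CaCO₃): 85,190 / 100.1 g/mol = 851.1 mol.
Mass of CaCl₂·2H₂O: 851.1 × 147 = 125,100 g.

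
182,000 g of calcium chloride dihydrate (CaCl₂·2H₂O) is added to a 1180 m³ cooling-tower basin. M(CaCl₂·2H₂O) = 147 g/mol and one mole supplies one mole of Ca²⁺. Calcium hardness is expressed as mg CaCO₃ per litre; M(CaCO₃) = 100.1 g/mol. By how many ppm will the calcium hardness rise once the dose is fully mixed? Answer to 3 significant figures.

Volume: 1180 m³ = 1,180,000 L.
Moles of Ca²⁺: 182,000 g ÷ 147 g/mol = 1238 mol.
As CaCO₃: 1238 mol × 100.1 g/mol = 123,900 g.
Rise: 123,900 g / 1,180,000 L × 1000 = 105 mg/L.

105 ppm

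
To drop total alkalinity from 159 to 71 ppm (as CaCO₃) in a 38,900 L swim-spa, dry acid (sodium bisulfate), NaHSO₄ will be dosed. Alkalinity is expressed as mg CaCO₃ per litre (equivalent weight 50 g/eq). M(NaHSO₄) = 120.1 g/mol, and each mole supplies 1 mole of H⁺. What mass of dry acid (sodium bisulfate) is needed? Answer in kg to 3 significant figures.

Alkalinity to neutralize: (159 − 71) = 88 mg/L as CaCO₃ × 38,900 L = 3423 g as CaCO₃.
Equivalents of H⁺ required: 3423 ÷ 50 g/eq = 68.46 eq = 68.46 mol NaHSO₄.
Mass of NaHSO₄: 68.46 × 120.1 = 8223 g.

8.22 kg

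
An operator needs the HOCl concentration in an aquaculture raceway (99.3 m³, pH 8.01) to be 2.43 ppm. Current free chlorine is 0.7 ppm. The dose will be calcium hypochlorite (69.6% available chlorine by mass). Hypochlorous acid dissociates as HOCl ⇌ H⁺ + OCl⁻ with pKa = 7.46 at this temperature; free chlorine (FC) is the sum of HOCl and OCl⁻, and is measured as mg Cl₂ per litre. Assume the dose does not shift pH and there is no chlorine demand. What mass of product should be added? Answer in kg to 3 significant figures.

Volume: 99.3 m³ = 99,300 L.
[OCl⁻]/[HOCl] = 10^(pH − pKa) = 10^(8.01 − 7.46) = 3.548; fraction as HOCl = 1/(1 + 3.548) = 0.2199.
Free chlorine required for 2.43 ppm HOCl: 2.43 / 0.2199 = 11.05 ppm.
FC to add: 11.05 − 0.7 = 10.35 mg/L as Cl₂.
Cl₂ equivalent: 10.35 mg/L × 99,300 L = 1028 g.
Product at 69.6% available Cl: 1028 / 0.696 = 1477 g.

1.48 kg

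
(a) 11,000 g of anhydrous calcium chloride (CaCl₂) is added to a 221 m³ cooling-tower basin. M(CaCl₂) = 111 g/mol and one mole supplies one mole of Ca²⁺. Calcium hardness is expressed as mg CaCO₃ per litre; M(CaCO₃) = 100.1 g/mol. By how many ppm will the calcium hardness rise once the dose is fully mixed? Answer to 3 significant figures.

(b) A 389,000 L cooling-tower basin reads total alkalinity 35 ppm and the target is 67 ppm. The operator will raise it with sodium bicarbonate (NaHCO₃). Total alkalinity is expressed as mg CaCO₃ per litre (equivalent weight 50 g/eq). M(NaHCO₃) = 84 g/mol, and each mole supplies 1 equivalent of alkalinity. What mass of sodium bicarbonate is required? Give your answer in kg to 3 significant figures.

(a) 44.9 ppm; (b) 20.9 kg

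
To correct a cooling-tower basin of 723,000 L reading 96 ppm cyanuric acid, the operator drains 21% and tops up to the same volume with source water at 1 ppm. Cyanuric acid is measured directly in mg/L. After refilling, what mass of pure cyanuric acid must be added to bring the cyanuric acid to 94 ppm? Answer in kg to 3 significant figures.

13.0 kg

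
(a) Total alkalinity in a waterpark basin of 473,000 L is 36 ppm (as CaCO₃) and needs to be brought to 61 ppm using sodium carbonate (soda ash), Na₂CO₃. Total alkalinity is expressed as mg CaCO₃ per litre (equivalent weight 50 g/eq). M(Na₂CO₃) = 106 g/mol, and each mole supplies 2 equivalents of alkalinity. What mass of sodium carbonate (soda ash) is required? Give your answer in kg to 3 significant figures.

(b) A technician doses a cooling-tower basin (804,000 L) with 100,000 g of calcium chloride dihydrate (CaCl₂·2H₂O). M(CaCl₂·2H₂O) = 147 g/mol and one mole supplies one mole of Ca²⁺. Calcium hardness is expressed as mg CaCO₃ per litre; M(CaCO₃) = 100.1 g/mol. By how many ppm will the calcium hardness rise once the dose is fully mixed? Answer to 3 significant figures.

(a) 12.5 kg; (b) 84.7 ppm

(a) Alkalinity to add: (61 − 36) = 25 mg/L as CaCO₃ × 473,000 L = 11,820 g as CaCO₃.
(a) Equivalents: 11,820 g ÷ 50 g/eq = 236.5 eq.
(a) Each mole of Na₂CO₃ supplies 2 eq, so 236.5 / 2 = 118.2 mol.
(a) Mass: 118.2 mol × 106 g/mol = 12,530 g.

(b) Moles of Ca²⁺: 100,000 g ÷ 147 g/mol = 680.3 mol.
(b) As CaCO₃: 680.3 mol × 100.1 g/mol = 68,100 g.
(b) Rise: 68,100 g / 804,000 L × 1000 = 84.7 mg/L.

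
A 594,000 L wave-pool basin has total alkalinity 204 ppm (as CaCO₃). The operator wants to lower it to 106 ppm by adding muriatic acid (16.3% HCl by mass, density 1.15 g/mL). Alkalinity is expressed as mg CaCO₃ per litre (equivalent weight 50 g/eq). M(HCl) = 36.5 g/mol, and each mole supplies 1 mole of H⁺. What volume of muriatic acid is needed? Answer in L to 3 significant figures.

227 L

Alkalinity to neutralize: (204 − 106) = 98 mg/L as CaCO₃ × 594,000 L = 58,210 g as CaCO₃.
Equivalents of H⁺ required: 58,210 ÷ 50 g/eq = 1164 eq = 1164 mol HCl.
Mass of HCl: 1164 × 36.5 = 42,490 g.
Mass of 16.3% solution: 42,490 / 0.163 = 260,700 g.
Volume: 260,700 g ÷ 1.15 g/mL = 226,700 mL.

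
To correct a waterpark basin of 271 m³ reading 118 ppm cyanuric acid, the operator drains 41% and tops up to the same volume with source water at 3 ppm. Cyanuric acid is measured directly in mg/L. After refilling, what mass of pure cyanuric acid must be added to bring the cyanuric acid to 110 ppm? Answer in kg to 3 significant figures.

10.6 kg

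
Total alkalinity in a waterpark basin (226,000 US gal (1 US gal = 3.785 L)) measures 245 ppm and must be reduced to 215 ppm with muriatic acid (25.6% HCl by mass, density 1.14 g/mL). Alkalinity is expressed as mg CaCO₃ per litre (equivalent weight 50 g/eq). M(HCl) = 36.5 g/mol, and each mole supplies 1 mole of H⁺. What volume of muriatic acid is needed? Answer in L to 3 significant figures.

Volume: 226,000 US gal × 3.785 L/gal = 855,410 L.
Alkalinity to neutralize: (245 − 215) = 30 mg/L as CaCO₃ × 855,410 L = 25,660 g as CaCO₃.
Equivalents of H⁺ required: 25,660 ÷ 50 g/eq = 513.2 eq = 513.2 mol HCl.
Mass of HCl: 513.2 × 36.5 = 18,730 g.
Mass of 25.6% solution: 18,730 / 0.256 = 73,180 g.
Volume: 73,180 g ÷ 1.14 g/mL = 64,190 mL.

64.2 L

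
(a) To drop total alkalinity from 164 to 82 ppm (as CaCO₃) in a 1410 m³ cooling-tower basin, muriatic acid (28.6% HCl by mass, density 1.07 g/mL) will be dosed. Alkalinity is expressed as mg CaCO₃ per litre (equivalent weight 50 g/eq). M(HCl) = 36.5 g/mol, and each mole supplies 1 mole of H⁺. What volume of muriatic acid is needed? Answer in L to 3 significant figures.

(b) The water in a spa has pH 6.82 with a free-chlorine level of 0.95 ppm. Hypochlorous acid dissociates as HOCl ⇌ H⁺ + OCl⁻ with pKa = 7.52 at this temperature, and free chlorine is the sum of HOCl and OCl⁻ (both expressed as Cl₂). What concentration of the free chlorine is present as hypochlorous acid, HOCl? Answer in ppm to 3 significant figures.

(a) 276 L; (b) 0.792 ppm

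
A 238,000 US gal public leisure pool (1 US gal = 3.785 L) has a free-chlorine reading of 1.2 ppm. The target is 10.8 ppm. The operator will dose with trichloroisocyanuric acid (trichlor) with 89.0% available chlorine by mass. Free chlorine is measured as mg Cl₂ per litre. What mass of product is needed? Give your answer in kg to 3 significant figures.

Volume: 238,000 US gal × 3.785 L/gal = 900,830 L.
Chlorine deficit: 10.8 − 1.2 = 9.6 ppm = 9.6 mg/L as Cl₂.
Cl₂ equivalent needed: 9.6 mg/L × 900,830 L = 8,648,000 mg = 8648 g.
Product at 89.0% available chlorine: 8648 / 0.89 = 9717 g.

9.72 kg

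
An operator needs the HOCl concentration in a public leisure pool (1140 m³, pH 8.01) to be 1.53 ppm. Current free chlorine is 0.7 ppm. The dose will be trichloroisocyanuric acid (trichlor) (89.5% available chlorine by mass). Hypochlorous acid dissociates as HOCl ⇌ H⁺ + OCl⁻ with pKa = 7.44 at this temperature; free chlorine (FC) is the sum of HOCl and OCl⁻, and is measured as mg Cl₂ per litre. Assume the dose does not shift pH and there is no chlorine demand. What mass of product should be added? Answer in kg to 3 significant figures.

Volume: 1140 m³ = 1,140,000 L.
[OCl⁻]/[HOCl] = 10^(pH − pKa) = 10^(8.01 − 7.44) = 3.715; fraction as HOCl = 1/(1 + 3.715) = 0.2121.
Free chlorine required for 1.53 ppm HOCl: 1.53 / 0.2121 = 7.214 ppm.
FC to add: 7.214 − 0.7 = 6.514 mg/L as Cl₂.
Cl₂ equivalent: 6.514 mg/L × 1,140,000 L = 7427 g.
Product at 89.5% available Cl: 7427 / 0.895 = 8298 g.

8.30 kg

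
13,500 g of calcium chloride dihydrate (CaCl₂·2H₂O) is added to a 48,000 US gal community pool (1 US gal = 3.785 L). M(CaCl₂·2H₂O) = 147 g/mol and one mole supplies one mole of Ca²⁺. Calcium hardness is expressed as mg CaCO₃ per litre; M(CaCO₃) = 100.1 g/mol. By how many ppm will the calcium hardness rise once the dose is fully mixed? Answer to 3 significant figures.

Volume: 48,000 US gal × 3.785 L/gal = 181,680 L.
Moles of Ca²⁺: 13,500 g ÷ 147 g/mol = 91.84 mol.
As CaCO₃: 91.84 mol × 100.1 g/mol = 9193 g.
Rise: 9193 g / 181,680 L × 1000 = 50.6 mg/L.

50.6 ppm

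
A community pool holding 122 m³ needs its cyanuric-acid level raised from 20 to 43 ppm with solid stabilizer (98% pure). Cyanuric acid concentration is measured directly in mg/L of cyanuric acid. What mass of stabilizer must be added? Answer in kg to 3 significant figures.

2.86 kg

Volume: 122 m³ = 122,000 L.
CYA to add: (43 − 20) = 23 mg/L × 122,000 L = 2806 g cyanuric acid.
At 98% purity: 2806 / 0.98 = 2863 g product.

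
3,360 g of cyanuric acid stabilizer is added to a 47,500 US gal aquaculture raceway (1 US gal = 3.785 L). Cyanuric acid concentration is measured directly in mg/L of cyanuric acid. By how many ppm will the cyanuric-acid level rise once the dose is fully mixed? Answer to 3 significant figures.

Volume: 47,500 US gal × 3.785 L/gal = 179,788 L.
Rise: 3,360 g / 179,788 L × 1000 = 18.69 mg/L.

18.7 ppm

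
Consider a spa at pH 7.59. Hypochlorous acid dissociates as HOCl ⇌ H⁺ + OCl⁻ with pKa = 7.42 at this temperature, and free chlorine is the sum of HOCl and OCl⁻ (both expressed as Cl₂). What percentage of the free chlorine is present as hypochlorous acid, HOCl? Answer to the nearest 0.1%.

[OCl⁻]/[HOCl] = 10^(pH − pKa) = 10^(7.59 − 7.42) = 10^0.17 = 1.479.
Fraction as HOCl = 1 / (1 + 1.479) = 0.4034.

40.3%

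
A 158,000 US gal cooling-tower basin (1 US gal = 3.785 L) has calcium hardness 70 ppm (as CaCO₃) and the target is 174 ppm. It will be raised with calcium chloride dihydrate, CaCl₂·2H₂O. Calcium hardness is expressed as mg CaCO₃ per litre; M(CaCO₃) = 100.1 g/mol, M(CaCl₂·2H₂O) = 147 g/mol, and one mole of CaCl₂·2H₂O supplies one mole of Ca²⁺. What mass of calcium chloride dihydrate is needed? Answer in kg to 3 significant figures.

91.3 kg

Volume: 158,000 US gal × 3.785 L/gal = 598,030 L.
Hardness to add: (174 − 70) = 104 mg/L as CaCO₃ × 598,030 L = 62,200 g as CaCO₃.
Moles of Ca²⁺ (1 mol Ca²⁺ ≡ 1 mol CaCO₃): 62,200 / 100.1 g/mol = 621.3 mol.
Mass of CaCl₂·2H₂O: 621.3 × 147 = 91,340 g.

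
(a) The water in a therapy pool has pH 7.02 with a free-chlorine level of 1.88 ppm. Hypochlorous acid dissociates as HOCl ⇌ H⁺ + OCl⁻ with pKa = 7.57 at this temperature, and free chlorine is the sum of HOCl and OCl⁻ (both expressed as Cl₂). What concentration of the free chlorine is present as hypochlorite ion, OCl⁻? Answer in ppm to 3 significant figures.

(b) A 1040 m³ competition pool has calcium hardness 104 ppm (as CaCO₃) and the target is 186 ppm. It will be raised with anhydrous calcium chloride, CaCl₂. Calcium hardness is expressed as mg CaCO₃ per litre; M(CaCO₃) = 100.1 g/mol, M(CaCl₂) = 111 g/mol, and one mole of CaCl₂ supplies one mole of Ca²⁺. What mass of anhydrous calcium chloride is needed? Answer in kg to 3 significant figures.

(a) [OCl⁻]/[HOCl] = 10^(pH − pKa) = 10^(7.02 − 7.57) = 10^-0.55 = 0.2818.
(a) Fraction as HOCl = 1 / (1 + 0.2818) = 0.7801.
(a) OCl⁻ = (1 − 0.7801) × 1.88 ppm = 0.4134 ppm.

(b) Volume: 1040 m³ = 1,040,000 L.
(b) Hardness to add: (186 − 104) = 82 mg/L as CaCO₃ × 1,040,000 L = 85,280 g as CaCO₃.
(b) Moles of Ca²⁺ (1 mol Ca²⁺ ≡ 1 mol CaCO₃): 85,280 / 100.1 g/mol = 851.9 mol.
(b) Mass of CaCl₂: 851.9 × 111 = 94,570 g.

(a) 0.413 ppm; (b) 94.6 kg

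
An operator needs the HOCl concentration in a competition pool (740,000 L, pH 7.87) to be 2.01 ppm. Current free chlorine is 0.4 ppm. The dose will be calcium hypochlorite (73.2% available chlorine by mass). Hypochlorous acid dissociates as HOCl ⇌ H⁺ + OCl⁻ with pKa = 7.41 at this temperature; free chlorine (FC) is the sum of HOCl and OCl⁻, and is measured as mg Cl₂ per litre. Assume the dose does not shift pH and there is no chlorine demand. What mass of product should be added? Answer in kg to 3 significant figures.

7.49 kg

[OCl⁻]/[HOCl] = 10^(pH − pKa) = 10^(7.87 − 7.41) = 2.884; fraction as HOCl = 1/(1 + 2.884) = 0.2575.
Free chlorine required for 2.01 ppm HOCl: 2.01 / 0.2575 = 7.807 ppm.
FC to add: 7.807 − 0.4 = 7.407 mg/L as Cl₂.
Cl₂ equivalent: 7.407 mg/L × 740,000 L = 5481 g.
Product at 73.2% available Cl: 5481 / 0.732 = 7488 g.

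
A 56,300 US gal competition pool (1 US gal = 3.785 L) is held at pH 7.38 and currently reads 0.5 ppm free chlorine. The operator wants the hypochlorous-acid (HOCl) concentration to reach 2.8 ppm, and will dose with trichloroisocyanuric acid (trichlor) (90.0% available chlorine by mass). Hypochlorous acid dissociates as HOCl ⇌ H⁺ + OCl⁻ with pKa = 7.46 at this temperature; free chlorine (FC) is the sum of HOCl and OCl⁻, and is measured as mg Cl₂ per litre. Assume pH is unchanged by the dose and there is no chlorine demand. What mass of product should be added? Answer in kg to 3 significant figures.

1.10 kg

Volume: 56,300 US gal × 3.785 L/gal = 213,096 L.
[OCl⁻]/[HOCl] = 10^(pH − pKa) = 10^(7.38 − 7.46) = 0.8318; fraction as HOCl = 1/(1 + 0.8318) = 0.5459.
Free chlorine required for 2.8 ppm HOCl: 2.8 / 0.5459 = 5.129 ppm.
FC to add: 5.129 − 0.5 = 4.629 mg/L as Cl₂.
Cl₂ equivalent: 4.629 mg/L × 213,096 L = 986.4 g.
Product at 90.0% available Cl: 986.4 / 0.9 = 1096 g.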